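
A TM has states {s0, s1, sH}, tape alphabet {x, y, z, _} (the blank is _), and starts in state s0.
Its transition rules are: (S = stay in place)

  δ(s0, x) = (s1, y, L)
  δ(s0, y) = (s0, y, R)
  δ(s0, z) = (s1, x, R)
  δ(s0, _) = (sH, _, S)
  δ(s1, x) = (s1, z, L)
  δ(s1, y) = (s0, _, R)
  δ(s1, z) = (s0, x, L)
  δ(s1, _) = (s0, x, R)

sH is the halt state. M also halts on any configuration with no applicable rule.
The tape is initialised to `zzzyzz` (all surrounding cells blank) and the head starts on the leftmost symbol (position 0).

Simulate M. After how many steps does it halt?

state=s0 head=0 tape=_[z]zzyzz_   (s0,z)→(s1,x,R)
state=s1 head=1 tape=_x[z]zyzz_   (s1,z)→(s0,x,L)
state=s0 head=0 tape=_[x]xzyzz_   (s0,x)→(s1,y,L)
state=s1 head=-1 tape=[_]yxzyzz_   (s1,_)→(s0,x,R)
state=s0 head=0 tape=x[y]xzyzz_   (s0,y)→(s0,y,R)
state=s0 head=1 tape=xy[x]zyzz_   (s0,x)→(s1,y,L)
state=s1 head=0 tape=x[y]yzyzz_   (s1,y)→(s0,_,R)
state=s0 head=1 tape=x_[y]zyzz_   (s0,y)→(s0,y,R)
state=s0 head=2 tape=x_y[z]yzz_   (s0,z)→(s1,x,R)
state=s1 head=3 tape=x_yx[y]zz_   (s1,y)→(s0,_,R)
state=s0 head=4 tape=x_yx_[z]z_   (s0,z)→(s1,x,R)
state=s1 head=5 tape=x_yx_x[z]_   (s1,z)→(s0,x,L)
state=s0 head=4 tape=x_yx_[x]x_   (s0,x)→(s1,y,L)
state=s1 head=3 tape=x_yx[_]yx_   (s1,_)→(s0,x,R)
state=s0 head=4 tape=x_yxx[y]x_   (s0,y)→(s0,y,R)
state=s0 head=5 tape=x_yxxy[x]_   (s0,x)→(s1,y,L)
state=s1 head=4 tape=x_yxx[y]y_   (s1,y)→(s0,_,R)
state=s0 head=5 tape=x_yxx_[y]_   (s0,y)→(s0,y,R)
state=s0 head=6 tape=x_yxx_y[_]   (s0,_)→(sH,_,S)
state=sH head=6 tape=x_yxx_y[_]
M halts after 19 transitions.

19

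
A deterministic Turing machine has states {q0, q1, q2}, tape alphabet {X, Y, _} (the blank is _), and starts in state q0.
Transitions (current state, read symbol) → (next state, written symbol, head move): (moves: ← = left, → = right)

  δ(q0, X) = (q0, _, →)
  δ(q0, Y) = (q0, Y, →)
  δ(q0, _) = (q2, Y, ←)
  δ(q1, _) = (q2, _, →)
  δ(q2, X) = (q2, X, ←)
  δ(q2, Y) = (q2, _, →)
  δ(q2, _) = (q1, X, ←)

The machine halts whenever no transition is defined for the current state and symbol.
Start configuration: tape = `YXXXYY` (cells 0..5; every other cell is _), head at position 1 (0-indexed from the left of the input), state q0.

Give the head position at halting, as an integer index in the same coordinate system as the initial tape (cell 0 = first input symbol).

state=q0 head=1 tape=Y[X]XXYY__   (q0,X)→(q0,_,→)
state=q0 head=2 tape=Y_[X]XYY__   (q0,X)→(q0,_,→)
state=q0 head=3 tape=Y__[X]YY__   (q0,X)→(q0,_,→)
state=q0 head=4 tape=Y___[Y]Y__   (q0,Y)→(q0,Y,→)
state=q0 head=5 tape=Y___Y[Y]__   (q0,Y)→(q0,Y,→)
state=q0 head=6 tape=Y___YY[_]_   (q0,_)→(q2,Y,←)
state=q2 head=5 tape=Y___Y[Y]Y_   (q2,Y)→(q2,_,→)
state=q2 head=6 tape=Y___Y_[Y]_   (q2,Y)→(q2,_,→)
state=q2 head=7 tape=Y___Y__[_]   (q2,_)→(q1,X,←)
state=q1 head=6 tape=Y___Y_[_]X   (q1,_)→(q2,_,→)
state=q2 head=7 tape=Y___Y__[X]   (q2,X)→(q2,X,←)
state=q2 head=6 tape=Y___Y_[_]X   (q2,_)→(q1,X,←)
state=q1 head=5 tape=Y___Y[_]XX   (q1,_)→(q2,_,→)
state=q2 head=6 tape=Y___Y_[X]X   (q2,X)→(q2,X,←)
state=q2 head=5 tape=Y___Y[_]XX   (q2,_)→(q1,X,←)
state=q1 head=4 tape=Y___[Y]XXX
At halt the head is at cell 4.

4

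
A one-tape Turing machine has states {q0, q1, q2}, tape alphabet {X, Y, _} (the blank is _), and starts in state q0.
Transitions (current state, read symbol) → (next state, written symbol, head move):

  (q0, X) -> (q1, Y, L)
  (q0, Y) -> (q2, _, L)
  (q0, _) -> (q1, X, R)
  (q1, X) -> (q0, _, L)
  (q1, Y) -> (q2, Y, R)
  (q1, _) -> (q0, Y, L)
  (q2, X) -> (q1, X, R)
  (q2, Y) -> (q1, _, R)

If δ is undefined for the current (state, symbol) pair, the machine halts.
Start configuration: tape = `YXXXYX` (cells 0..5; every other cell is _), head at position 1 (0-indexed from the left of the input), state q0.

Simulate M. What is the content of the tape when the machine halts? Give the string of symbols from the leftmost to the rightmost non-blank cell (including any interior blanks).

q0 | Y[X]XXYX__   read X → write Y, move L, go to q1
q1 | [Y]YXXYX__   read Y → write Y, move R, go to q2
q2 | Y[Y]XXYX__   read Y → write _, move R, go to q1
q1 | Y_[X]XYX__   read X → write _, move L, go to q0
q0 | Y[_]_XYX__   read _ → write X, move R, go to q1
q1 | YX[_]XYX__   read _ → write Y, move L, go to q0
q0 | Y[X]YXYX__   read X → write Y, move L, go to q1
q1 | [Y]YYXYX__   read Y → write Y, move R, go to q2
q2 | Y[Y]YXYX__   read Y → write _, move R, go to q1
q1 | Y_[Y]XYX__   read Y → write Y, move R, go to q2
q2 | Y_Y[X]YX__   read X → write X, move R, go to q1
q1 | Y_YX[Y]X__   read Y → write Y, move R, go to q2
q2 | Y_YXY[X]__   read X → write X, move R, go to q1
q1 | Y_YXYX[_]_   read _ → write Y, move L, go to q0
q0 | Y_YXY[X]Y_   read X → write Y, move L, go to q1
q1 | Y_YX[Y]YY_   read Y → write Y, move R, go to q2
q2 | Y_YXY[Y]Y_   read Y → write _, move R, go to q1
q1 | Y_YXY_[Y]_   read Y → write Y, move R, go to q2
q2 | Y_YXY_Y[_]
The non-blank tape span at halt is Y_YXY_Y.

Y_YXY_Y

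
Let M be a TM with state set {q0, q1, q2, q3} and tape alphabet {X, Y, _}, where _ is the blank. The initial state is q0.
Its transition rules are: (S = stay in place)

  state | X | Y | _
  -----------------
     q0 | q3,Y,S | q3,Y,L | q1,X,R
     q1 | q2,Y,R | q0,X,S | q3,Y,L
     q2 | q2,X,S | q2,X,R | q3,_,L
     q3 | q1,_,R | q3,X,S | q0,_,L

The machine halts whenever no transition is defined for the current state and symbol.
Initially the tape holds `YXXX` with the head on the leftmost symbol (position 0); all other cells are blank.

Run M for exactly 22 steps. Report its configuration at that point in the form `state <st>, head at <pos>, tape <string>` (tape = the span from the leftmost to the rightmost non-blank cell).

state=q0 head=0 tape=__[Y]XXX   (q0,Y)→(q3,Y,L)
state=q3 head=-1 tape=_[_]YXXX   (q3,_)→(q0,_,L)
state=q0 head=-2 tape=[_]_YXXX   (q0,_)→(q1,X,R)
state=q1 head=-1 tape=X[_]YXXX   (q1,_)→(q3,Y,L)
state=q3 head=-2 tape=[X]YYXXX   (q3,X)→(q1,_,R)
state=q1 head=-1 tape=_[Y]YXXX   (q1,Y)→(q0,X,S)
state=q0 head=-1 tape=_[X]YXXX   (q0,X)→(q3,Y,S)
state=q3 head=-1 tape=_[Y]YXXX   (q3,Y)→(q3,X,S)
state=q3 head=-1 tape=_[X]YXXX   (q3,X)→(q1,_,R)
state=q1 head=0 tape=__[Y]XXX   (q1,Y)→(q0,X,S)
state=q0 head=0 tape=__[X]XXX   (q0,X)→(q3,Y,S)
state=q3 head=0 tape=__[Y]XXX   (q3,Y)→(q3,X,S)
state=q3 head=0 tape=__[X]XXX   (q3,X)→(q1,_,R)
state=q1 head=1 tape=___[X]XX   (q1,X)→(q2,Y,R)
state=q2 head=2 tape=___Y[X]X   (q2,X)→(q2,X,S)
state=q2 head=2 tape=___Y[X]X   (q2,X)→(q2,X,S)
state=q2 head=2 tape=___Y[X]X   (q2,X)→(q2,X,S)
state=q2 head=2 tape=___Y[X]X   (q2,X)→(q2,X,S)
state=q2 head=2 tape=___Y[X]X   (q2,X)→(q2,X,S)
state=q2 head=2 tape=___Y[X]X   (q2,X)→(q2,X,S)
state=q2 head=2 tape=___Y[X]X   (q2,X)→(q2,X,S)
state=q2 head=2 tape=___Y[X]X   (q2,X)→(q2,X,S)
state=q2 head=2 tape=___Y[X]X
After 22 steps: state q2, head at 2, tape YXX.

state q2, head at 2, tape YXX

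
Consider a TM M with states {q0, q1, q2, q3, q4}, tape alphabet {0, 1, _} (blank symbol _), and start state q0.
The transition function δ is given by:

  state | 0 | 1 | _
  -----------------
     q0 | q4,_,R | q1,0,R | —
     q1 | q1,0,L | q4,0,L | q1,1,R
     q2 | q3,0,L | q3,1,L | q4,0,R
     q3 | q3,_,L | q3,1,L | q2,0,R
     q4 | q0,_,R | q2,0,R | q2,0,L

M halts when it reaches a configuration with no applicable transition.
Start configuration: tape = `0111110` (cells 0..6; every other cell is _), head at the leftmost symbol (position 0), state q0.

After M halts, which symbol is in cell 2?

_

state=q0 head=0 tape=__[0]111110_   (q0,0)→(q4,_,R)
state=q4 head=1 tape=___[1]11110_   (q4,1)→(q2,0,R)
state=q2 head=2 tape=___0[1]1110_   (q2,1)→(q3,1,L)
state=q3 head=1 tape=___[0]11110_   (q3,0)→(q3,_,L)
state=q3 head=0 tape=__[_]_11110_   (q3,_)→(q2,0,R)
state=q2 head=1 tape=__0[_]11110_   (q2,_)→(q4,0,R)
state=q4 head=2 tape=__00[1]1110_   (q4,1)→(q2,0,R)
state=q2 head=3 tape=__000[1]110_   (q2,1)→(q3,1,L)
state=q3 head=2 tape=__00[0]1110_   (q3,0)→(q3,_,L)
state=q3 head=1 tape=__0[0]_1110_   (q3,0)→(q3,_,L)
state=q3 head=0 tape=__[0]__1110_   (q3,0)→(q3,_,L)
state=q3 head=-1 tape=_[_]___1110_   (q3,_)→(q2,0,R)
state=q2 head=0 tape=_0[_]__1110_   (q2,_)→(q4,0,R)
state=q4 head=1 tape=_00[_]_1110_   (q4,_)→(q2,0,L)
state=q2 head=0 tape=_0[0]0_1110_   (q2,0)→(q3,0,L)
state=q3 head=-1 tape=_[0]00_1110_   (q3,0)→(q3,_,L)
state=q3 head=-2 tape=[_]_00_1110_   (q3,_)→(q2,0,R)
state=q2 head=-1 tape=0[_]00_1110_   (q2,_)→(q4,0,R)
state=q4 head=0 tape=00[0]0_1110_   (q4,0)→(q0,_,R)
state=q0 head=1 tape=00_[0]_1110_   (q0,0)→(q4,_,R)
state=q4 head=2 tape=00__[_]1110_   (q4,_)→(q2,0,L)
state=q2 head=1 tape=00_[_]01110_   (q2,_)→(q4,0,R)
state=q4 head=2 tape=00_0[0]1110_   (q4,0)→(q0,_,R)
state=q0 head=3 tape=00_0_[1]110_   (q0,1)→(q1,0,R)
state=q1 head=4 tape=00_0_0[1]10_   (q1,1)→(q4,0,L)
state=q4 head=3 tape=00_0_[0]010_   (q4,0)→(q0,_,R)
state=q0 head=4 tape=00_0__[0]10_   (q0,0)→(q4,_,R)
state=q4 head=5 tape=00_0___[1]0_   (q4,1)→(q2,0,R)
state=q2 head=6 tape=00_0___0[0]_   (q2,0)→(q3,0,L)
state=q3 head=5 tape=00_0___[0]0_   (q3,0)→(q3,_,L)
state=q3 head=4 tape=00_0__[_]_0_   (q3,_)→(q2,0,R)
state=q2 head=5 tape=00_0__0[_]0_   (q2,_)→(q4,0,R)
state=q4 head=6 tape=00_0__00[0]_   (q4,0)→(q0,_,R)
state=q0 head=7 tape=00_0__00_[_]
Cell 2 holds _ when M halts.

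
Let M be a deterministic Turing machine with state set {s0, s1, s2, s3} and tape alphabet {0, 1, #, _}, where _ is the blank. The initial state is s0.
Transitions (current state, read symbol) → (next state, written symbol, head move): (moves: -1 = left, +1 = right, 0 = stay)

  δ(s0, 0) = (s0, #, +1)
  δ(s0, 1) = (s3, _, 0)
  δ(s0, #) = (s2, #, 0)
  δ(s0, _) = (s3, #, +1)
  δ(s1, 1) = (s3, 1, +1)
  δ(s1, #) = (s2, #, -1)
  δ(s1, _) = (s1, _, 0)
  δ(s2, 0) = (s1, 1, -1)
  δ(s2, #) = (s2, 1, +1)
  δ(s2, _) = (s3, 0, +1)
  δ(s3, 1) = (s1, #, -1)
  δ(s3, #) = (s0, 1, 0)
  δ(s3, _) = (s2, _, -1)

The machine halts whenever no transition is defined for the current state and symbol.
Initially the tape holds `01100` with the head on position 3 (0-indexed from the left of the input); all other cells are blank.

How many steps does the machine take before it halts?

state=s0 head=3 tape=011[0]0___   (s0,0)→(s0,#,+1)
state=s0 head=4 tape=011#[0]___   (s0,0)→(s0,#,+1)
state=s0 head=5 tape=011##[_]__   (s0,_)→(s3,#,+1)
state=s3 head=6 tape=011###[_]_   (s3,_)→(s2,_,-1)
state=s2 head=5 tape=011##[#]__   (s2,#)→(s2,1,+1)
state=s2 head=6 tape=011##1[_]_   (s2,_)→(s3,0,+1)
state=s3 head=7 tape=011##10[_]   (s3,_)→(s2,_,-1)
state=s2 head=6 tape=011##1[0]_   (s2,0)→(s1,1,-1)
state=s1 head=5 tape=011##[1]1_   (s1,1)→(s3,1,+1)
state=s3 head=6 tape=011##1[1]_   (s3,1)→(s1,#,-1)
state=s1 head=5 tape=011##[1]#_   (s1,1)→(s3,1,+1)
state=s3 head=6 tape=011##1[#]_   (s3,#)→(s0,1,0)
state=s0 head=6 tape=011##1[1]_   (s0,1)→(s3,_,0)
state=s3 head=6 tape=011##1[_]_   (s3,_)→(s2,_,-1)
state=s2 head=5 tape=011##[1]__
M halts after 14 transitions.

14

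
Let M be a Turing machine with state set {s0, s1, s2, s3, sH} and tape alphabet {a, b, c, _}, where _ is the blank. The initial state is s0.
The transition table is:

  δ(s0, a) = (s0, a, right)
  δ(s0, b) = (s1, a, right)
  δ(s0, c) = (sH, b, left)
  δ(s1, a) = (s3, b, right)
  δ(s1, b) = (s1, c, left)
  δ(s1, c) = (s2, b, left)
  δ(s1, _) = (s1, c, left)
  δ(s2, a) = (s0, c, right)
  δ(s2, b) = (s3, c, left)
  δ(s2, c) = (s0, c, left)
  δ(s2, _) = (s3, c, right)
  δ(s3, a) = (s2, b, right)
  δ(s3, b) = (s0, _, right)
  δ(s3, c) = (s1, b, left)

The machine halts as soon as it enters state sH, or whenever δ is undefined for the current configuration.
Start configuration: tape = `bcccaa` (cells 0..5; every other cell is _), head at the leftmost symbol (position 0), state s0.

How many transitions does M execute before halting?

state=s0 head=0 tape=[b]cccaa__   (s0,b)→(s1,a,right)
state=s1 head=1 tape=a[c]ccaa__   (s1,c)→(s2,b,left)
state=s2 head=0 tape=[a]bccaa__   (s2,a)→(s0,c,right)
state=s0 head=1 tape=c[b]ccaa__   (s0,b)→(s1,a,right)
state=s1 head=2 tape=ca[c]caa__   (s1,c)→(s2,b,left)
state=s2 head=1 tape=c[a]bcaa__   (s2,a)→(s0,c,right)
state=s0 head=2 tape=cc[b]caa__   (s0,b)→(s1,a,right)
state=s1 head=3 tape=cca[c]aa__   (s1,c)→(s2,b,left)
state=s2 head=2 tape=cc[a]baa__   (s2,a)→(s0,c,right)
state=s0 head=3 tape=ccc[b]aa__   (s0,b)→(s1,a,right)
state=s1 head=4 tape=ccca[a]a__   (s1,a)→(s3,b,right)
state=s3 head=5 tape=cccab[a]__   (s3,a)→(s2,b,right)
state=s2 head=6 tape=cccabb[_]_   (s2,_)→(s3,c,right)
state=s3 head=7 tape=cccabbc[_]
M halts after 13 transitions.

13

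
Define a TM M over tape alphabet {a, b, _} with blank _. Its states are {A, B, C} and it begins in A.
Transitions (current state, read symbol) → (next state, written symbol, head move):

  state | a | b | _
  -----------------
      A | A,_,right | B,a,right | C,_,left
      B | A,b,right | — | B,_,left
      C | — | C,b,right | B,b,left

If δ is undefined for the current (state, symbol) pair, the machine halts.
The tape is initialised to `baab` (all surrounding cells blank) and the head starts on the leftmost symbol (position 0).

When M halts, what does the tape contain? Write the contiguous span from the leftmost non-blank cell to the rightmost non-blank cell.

ab_bb

A | [b]aab_   read b → write a, move right, go to B
B | a[a]ab_   read a → write b, move right, go to A
A | ab[a]b_   read a → write _, move right, go to A
A | ab_[b]_   read b → write a, move right, go to B
B | ab_a[_]   read _ → write _, move left, go to B
B | ab_[a]_   read a → write b, move right, go to A
A | ab_b[_]   read _ → write _, move left, go to C
C | ab_[b]_   read b → write b, move right, go to C
C | ab_b[_]   read _ → write b, move left, go to B
B | ab_[b]b
The non-blank tape span at halt is ab_bb.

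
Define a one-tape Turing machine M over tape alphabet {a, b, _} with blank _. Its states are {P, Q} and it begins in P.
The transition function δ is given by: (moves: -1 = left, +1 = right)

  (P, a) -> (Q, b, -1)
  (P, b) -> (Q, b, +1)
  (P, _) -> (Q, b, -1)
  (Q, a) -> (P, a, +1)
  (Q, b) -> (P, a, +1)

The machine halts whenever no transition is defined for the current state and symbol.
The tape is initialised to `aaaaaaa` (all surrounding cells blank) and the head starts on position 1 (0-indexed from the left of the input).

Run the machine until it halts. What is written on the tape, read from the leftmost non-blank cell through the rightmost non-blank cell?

state=P head=1 tape=a[a]aaaaa__   (P,a)→(Q,b,-1)
state=Q head=0 tape=[a]baaaaa__   (Q,a)→(P,a,+1)
state=P head=1 tape=a[b]aaaaa__   (P,b)→(Q,b,+1)
state=Q head=2 tape=ab[a]aaaa__   (Q,a)→(P,a,+1)
state=P head=3 tape=aba[a]aaa__   (P,a)→(Q,b,-1)
state=Q head=2 tape=ab[a]baaa__   (Q,a)→(P,a,+1)
state=P head=3 tape=aba[b]aaa__   (P,b)→(Q,b,+1)
state=Q head=4 tape=abab[a]aa__   (Q,a)→(P,a,+1)
state=P head=5 tape=ababa[a]a__   (P,a)→(Q,b,-1)
state=Q head=4 tape=abab[a]ba__   (Q,a)→(P,a,+1)
state=P head=5 tape=ababa[b]a__   (P,b)→(Q,b,+1)
state=Q head=6 tape=ababab[a]__   (Q,a)→(P,a,+1)
state=P head=7 tape=abababa[_]_   (P,_)→(Q,b,-1)
state=Q head=6 tape=ababab[a]b_   (Q,a)→(P,a,+1)
state=P head=7 tape=abababa[b]_   (P,b)→(Q,b,+1)
state=Q head=8 tape=abababab[_]
The non-blank tape span at halt is abababab.

abababab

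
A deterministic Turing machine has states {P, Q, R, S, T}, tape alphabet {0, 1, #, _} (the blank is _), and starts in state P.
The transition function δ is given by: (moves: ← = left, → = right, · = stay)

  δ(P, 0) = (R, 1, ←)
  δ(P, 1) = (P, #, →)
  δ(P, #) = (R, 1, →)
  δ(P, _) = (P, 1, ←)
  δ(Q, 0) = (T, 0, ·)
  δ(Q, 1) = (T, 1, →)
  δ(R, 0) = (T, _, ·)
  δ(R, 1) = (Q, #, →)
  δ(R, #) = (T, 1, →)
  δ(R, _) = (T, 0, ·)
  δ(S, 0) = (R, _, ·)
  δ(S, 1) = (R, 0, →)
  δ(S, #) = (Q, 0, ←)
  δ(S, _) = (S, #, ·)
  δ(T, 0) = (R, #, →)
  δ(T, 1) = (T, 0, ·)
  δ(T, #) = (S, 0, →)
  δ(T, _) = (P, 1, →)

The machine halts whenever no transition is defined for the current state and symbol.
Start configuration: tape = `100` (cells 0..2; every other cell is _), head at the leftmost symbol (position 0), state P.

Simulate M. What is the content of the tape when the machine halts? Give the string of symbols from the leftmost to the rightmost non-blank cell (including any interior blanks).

state=P head=0 tape=[1]00___   (P,1)→(P,#,→)
state=P head=1 tape=#[0]0___   (P,0)→(R,1,←)
state=R head=0 tape=[#]10___   (R,#)→(T,1,→)
state=T head=1 tape=1[1]0___   (T,1)→(T,0,·)
state=T head=1 tape=1[0]0___   (T,0)→(R,#,→)
state=R head=2 tape=1#[0]___   (R,0)→(T,_,·)
state=T head=2 tape=1#[_]___   (T,_)→(P,1,→)
state=P head=3 tape=1#1[_]__   (P,_)→(P,1,←)
state=P head=2 tape=1#[1]1__   (P,1)→(P,#,→)
state=P head=3 tape=1##[1]__   (P,1)→(P,#,→)
state=P head=4 tape=1###[_]_   (P,_)→(P,1,←)
state=P head=3 tape=1##[#]1_   (P,#)→(R,1,→)
state=R head=4 tape=1##1[1]_   (R,1)→(Q,#,→)
state=Q head=5 tape=1##1#[_]
The non-blank tape span at halt is 1##1#.

1##1#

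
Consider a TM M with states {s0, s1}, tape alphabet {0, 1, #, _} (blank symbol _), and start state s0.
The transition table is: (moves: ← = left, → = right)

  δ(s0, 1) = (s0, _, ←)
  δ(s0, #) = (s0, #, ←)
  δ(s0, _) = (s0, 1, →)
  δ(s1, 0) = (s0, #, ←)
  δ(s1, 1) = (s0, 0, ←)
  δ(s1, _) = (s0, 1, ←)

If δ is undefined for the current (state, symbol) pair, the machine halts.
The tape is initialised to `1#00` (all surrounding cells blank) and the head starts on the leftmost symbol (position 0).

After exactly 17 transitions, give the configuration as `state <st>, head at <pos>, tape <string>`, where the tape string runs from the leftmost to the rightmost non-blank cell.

s0 | ___[1]#00   read 1 → write _, move ←, go to s0
s0 | __[_]_#00   read _ → write 1, move →, go to s0
s0 | __1[_]#00   read _ → write 1, move →, go to s0
s0 | __11[#]00   read # → write #, move ←, go to s0
s0 | __1[1]#00   read 1 → write _, move ←, go to s0
s0 | __[1]_#00   read 1 → write _, move ←, go to s0
s0 | _[_]__#00   read _ → write 1, move →, go to s0
s0 | _1[_]_#00   read _ → write 1, move →, go to s0
s0 | _11[_]#00   read _ → write 1, move →, go to s0
s0 | _111[#]00   read # → write #, move ←, go to s0
s0 | _11[1]#00   read 1 → write _, move ←, go to s0
s0 | _1[1]_#00   read 1 → write _, move ←, go to s0
s0 | _[1]__#00   read 1 → write _, move ←, go to s0
s0 | [_]___#00   read _ → write 1, move →, go to s0
s0 | 1[_]__#00   read _ → write 1, move →, go to s0
s0 | 11[_]_#00   read _ → write 1, move →, go to s0
s0 | 111[_]#00   read _ → write 1, move →, go to s0
s0 | 1111[#]00
After 17 steps: state s0, head at 1, tape 1111#00.

state s0, head at 1, tape 1111#00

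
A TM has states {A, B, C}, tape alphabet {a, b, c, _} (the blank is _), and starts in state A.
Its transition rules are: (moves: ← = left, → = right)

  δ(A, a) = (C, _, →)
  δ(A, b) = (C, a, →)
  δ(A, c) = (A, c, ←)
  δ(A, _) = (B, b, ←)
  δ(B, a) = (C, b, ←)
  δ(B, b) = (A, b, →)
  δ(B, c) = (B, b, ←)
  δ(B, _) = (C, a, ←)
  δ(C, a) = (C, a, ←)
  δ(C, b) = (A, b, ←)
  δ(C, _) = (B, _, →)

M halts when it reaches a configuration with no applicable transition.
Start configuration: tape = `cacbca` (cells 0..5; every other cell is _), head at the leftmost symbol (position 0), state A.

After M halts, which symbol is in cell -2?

state=A head=0 tape=___[c]acbca   (A,c)→(A,c,←)
state=A head=-1 tape=__[_]cacbca   (A,_)→(B,b,←)
state=B head=-2 tape=_[_]bcacbca   (B,_)→(C,a,←)
state=C head=-3 tape=[_]abcacbca   (C,_)→(B,_,→)
state=B head=-2 tape=_[a]bcacbca   (B,a)→(C,b,←)
state=C head=-3 tape=[_]bbcacbca   (C,_)→(B,_,→)
state=B head=-2 tape=_[b]bcacbca   (B,b)→(A,b,→)
state=A head=-1 tape=_b[b]cacbca   (A,b)→(C,a,→)
state=C head=0 tape=_ba[c]acbca
Cell -2 holds b when M halts.

b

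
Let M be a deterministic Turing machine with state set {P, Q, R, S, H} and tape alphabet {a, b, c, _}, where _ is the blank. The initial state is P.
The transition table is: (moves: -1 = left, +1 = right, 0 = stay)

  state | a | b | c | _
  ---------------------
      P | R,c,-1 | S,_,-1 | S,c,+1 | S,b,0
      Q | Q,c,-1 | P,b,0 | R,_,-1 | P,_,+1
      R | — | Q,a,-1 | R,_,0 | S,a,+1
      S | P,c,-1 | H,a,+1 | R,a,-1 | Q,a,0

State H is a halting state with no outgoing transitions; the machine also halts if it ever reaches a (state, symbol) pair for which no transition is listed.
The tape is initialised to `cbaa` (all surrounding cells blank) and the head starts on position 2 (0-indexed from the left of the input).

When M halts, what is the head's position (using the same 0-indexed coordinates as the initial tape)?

state=P head=2 tape=__cb[a]a   (P,a)→(R,c,-1)
state=R head=1 tape=__c[b]ca   (R,b)→(Q,a,-1)
state=Q head=0 tape=__[c]aca   (Q,c)→(R,_,-1)
state=R head=-1 tape=_[_]_aca   (R,_)→(S,a,+1)
state=S head=0 tape=_a[_]aca   (S,_)→(Q,a,0)
state=Q head=0 tape=_a[a]aca   (Q,a)→(Q,c,-1)
state=Q head=-1 tape=_[a]caca   (Q,a)→(Q,c,-1)
state=Q head=-2 tape=[_]ccaca   (Q,_)→(P,_,+1)
state=P head=-1 tape=_[c]caca   (P,c)→(S,c,+1)
state=S head=0 tape=_c[c]aca   (S,c)→(R,a,-1)
state=R head=-1 tape=_[c]aaca   (R,c)→(R,_,0)
state=R head=-1 tape=_[_]aaca   (R,_)→(S,a,+1)
state=S head=0 tape=_a[a]aca   (S,a)→(P,c,-1)
state=P head=-1 tape=_[a]caca   (P,a)→(R,c,-1)
state=R head=-2 tape=[_]ccaca   (R,_)→(S,a,+1)
state=S head=-1 tape=a[c]caca   (S,c)→(R,a,-1)
state=R head=-2 tape=[a]acaca
At halt the head is at cell -2.

-2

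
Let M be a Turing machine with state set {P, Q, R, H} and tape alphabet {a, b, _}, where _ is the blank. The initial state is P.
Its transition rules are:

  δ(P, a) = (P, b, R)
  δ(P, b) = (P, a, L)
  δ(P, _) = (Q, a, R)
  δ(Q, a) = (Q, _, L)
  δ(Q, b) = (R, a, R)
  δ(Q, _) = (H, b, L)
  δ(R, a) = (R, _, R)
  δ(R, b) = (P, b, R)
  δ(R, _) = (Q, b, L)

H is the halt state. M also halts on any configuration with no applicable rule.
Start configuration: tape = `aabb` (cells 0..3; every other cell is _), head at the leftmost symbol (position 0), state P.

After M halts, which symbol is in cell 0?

P | ___[a]abb   read a → write b, move R, go to P
P | ___b[a]bb   read a → write b, move R, go to P
P | ___bb[b]b   read b → write a, move L, go to P
P | ___b[b]ab   read b → write a, move L, go to P
P | ___[b]aab   read b → write a, move L, go to P
P | __[_]aaab   read _ → write a, move R, go to Q
Q | __a[a]aab   read a → write _, move L, go to Q
Q | __[a]_aab   read a → write _, move L, go to Q
Q | _[_]__aab   read _ → write b, move L, go to H
H | [_]b__aab
Cell 0 holds _ when M halts.

_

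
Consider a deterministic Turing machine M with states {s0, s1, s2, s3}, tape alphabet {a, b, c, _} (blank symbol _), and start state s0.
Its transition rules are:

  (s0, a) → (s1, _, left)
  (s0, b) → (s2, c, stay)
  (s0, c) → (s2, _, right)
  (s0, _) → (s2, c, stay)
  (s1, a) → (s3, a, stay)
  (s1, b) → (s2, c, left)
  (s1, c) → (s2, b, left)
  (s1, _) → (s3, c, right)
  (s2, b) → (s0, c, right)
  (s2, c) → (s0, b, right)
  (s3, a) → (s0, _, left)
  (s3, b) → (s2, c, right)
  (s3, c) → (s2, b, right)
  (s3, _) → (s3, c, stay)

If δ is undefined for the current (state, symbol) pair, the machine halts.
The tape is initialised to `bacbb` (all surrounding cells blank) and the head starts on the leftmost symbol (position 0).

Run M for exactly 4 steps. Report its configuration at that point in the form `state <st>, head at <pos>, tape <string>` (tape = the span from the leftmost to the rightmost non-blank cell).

state s2, head at -1, tape c_cbb

s0 | _[b]acbb   read b → write c, move stay, go to s2
s2 | _[c]acbb   read c → write b, move right, go to s0
s0 | _b[a]cbb   read a → write _, move left, go to s1
s1 | _[b]_cbb   read b → write c, move left, go to s2
s2 | [_]c_cbb
After 4 steps: state s2, head at -1, tape c_cbb.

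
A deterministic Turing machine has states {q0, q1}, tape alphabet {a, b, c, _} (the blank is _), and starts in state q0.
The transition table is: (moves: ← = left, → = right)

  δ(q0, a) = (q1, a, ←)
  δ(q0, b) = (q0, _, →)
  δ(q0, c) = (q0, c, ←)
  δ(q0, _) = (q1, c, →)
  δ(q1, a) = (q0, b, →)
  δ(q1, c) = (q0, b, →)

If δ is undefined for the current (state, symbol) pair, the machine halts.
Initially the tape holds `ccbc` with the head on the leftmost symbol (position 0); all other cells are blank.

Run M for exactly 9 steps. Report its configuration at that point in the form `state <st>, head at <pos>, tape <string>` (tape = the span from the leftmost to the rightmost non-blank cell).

state q0, head at 3, tape ccb_c

q0 | _[c]cbc   read c → write c, move ←, go to q0
q0 | [_]ccbc   read _ → write c, move →, go to q1
q1 | c[c]cbc   read c → write b, move →, go to q0
q0 | cb[c]bc   read c → write c, move ←, go to q0
q0 | c[b]cbc   read b → write _, move →, go to q0
q0 | c_[c]bc   read c → write c, move ←, go to q0
q0 | c[_]cbc   read _ → write c, move →, go to q1
q1 | cc[c]bc   read c → write b, move →, go to q0
q0 | ccb[b]c   read b → write _, move →, go to q0
q0 | ccb_[c]
After 9 steps: state q0, head at 3, tape ccb_c.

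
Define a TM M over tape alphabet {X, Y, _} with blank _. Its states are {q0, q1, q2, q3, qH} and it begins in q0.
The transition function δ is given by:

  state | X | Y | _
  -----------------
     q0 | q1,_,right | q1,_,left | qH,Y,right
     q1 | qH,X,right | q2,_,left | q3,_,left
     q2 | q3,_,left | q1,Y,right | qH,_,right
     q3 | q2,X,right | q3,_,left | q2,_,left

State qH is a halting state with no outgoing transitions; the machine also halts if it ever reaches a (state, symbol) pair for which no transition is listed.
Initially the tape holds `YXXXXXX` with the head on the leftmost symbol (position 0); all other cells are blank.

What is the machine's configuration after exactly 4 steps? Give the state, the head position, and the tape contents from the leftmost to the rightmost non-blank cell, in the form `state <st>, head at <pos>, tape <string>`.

q0 | ___[Y]XXXXXX   read Y → write _, move left, go to q1
q1 | __[_]_XXXXXX   read _ → write _, move left, go to q3
q3 | _[_]__XXXXXX   read _ → write _, move left, go to q2
q2 | [_]___XXXXXX   read _ → write _, move right, go to qH
qH | _[_]__XXXXXX
After 4 steps: state qH, head at -2, tape XXXXXX.

state qH, head at -2, tape XXXXXX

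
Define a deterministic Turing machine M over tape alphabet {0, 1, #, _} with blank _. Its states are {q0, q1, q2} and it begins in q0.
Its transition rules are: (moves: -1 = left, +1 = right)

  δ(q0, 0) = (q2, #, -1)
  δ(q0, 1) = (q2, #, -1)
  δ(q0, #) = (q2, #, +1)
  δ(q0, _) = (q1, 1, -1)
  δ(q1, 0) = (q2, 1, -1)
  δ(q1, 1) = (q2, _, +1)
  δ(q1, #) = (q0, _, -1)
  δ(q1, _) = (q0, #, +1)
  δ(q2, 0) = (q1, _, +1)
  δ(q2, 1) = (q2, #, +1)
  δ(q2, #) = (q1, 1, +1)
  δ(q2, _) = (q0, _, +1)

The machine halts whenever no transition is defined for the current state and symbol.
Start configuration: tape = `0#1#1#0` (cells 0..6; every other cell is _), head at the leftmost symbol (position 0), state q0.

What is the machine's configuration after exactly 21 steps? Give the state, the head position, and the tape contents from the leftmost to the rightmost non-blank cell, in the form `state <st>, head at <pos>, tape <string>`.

q0 | _[0]#1#1#0__   read 0 → write #, move -1, go to q2
q2 | [_]##1#1#0__   read _ → write _, move +1, go to q0
q0 | _[#]#1#1#0__   read # → write #, move +1, go to q2
q2 | _#[#]1#1#0__   read # → write 1, move +1, go to q1
q1 | _#1[1]#1#0__   read 1 → write _, move +1, go to q2
q2 | _#1_[#]1#0__   read # → write 1, move +1, go to q1
q1 | _#1_1[1]#0__   read 1 → write _, move +1, go to q2
q2 | _#1_1_[#]0__   read # → write 1, move +1, go to q1
q1 | _#1_1_1[0]__   read 0 → write 1, move -1, go to q2
q2 | _#1_1_[1]1__   read 1 → write #, move +1, go to q2
q2 | _#1_1_#[1]__   read 1 → write #, move +1, go to q2
q2 | _#1_1_##[_]_   read _ → write _, move +1, go to q0
q0 | _#1_1_##_[_]   read _ → write 1, move -1, go to q1
q1 | _#1_1_##[_]1   read _ → write #, move +1, go to q0
q0 | _#1_1_###[1]   read 1 → write #, move -1, go to q2
q2 | _#1_1_##[#]#   read # → write 1, move +1, go to q1
q1 | _#1_1_##1[#]   read # → write _, move -1, go to q0
q0 | _#1_1_##[1]_   read 1 → write #, move -1, go to q2
q2 | _#1_1_#[#]#_   read # → write 1, move +1, go to q1
q1 | _#1_1_#1[#]_   read # → write _, move -1, go to q0
q0 | _#1_1_#[1]__   read 1 → write #, move -1, go to q2
q2 | _#1_1_[#]#__
After 21 steps: state q2, head at 5, tape #1_1_##.

state q2, head at 5, tape #1_1_##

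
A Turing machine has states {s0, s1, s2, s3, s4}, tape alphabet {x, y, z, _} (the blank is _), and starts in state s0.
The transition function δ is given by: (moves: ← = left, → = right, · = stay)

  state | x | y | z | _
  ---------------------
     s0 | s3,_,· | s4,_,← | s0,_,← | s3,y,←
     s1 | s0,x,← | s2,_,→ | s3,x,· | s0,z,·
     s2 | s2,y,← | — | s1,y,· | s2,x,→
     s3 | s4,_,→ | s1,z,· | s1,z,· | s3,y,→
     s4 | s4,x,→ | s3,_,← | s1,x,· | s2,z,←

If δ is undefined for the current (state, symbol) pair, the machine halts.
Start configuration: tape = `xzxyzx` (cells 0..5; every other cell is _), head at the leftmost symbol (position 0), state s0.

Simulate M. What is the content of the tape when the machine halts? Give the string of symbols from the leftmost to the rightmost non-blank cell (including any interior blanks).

y_x_xy

state=s0 head=0 tape=[x]zxyzx   (s0,x)→(s3,_,·)
state=s3 head=0 tape=[_]zxyzx   (s3,_)→(s3,y,→)
state=s3 head=1 tape=y[z]xyzx   (s3,z)→(s1,z,·)
state=s1 head=1 tape=y[z]xyzx   (s1,z)→(s3,x,·)
state=s3 head=1 tape=y[x]xyzx   (s3,x)→(s4,_,→)
state=s4 head=2 tape=y_[x]yzx   (s4,x)→(s4,x,→)
state=s4 head=3 tape=y_x[y]zx   (s4,y)→(s3,_,←)
state=s3 head=2 tape=y_[x]_zx   (s3,x)→(s4,_,→)
state=s4 head=3 tape=y__[_]zx   (s4,_)→(s2,z,←)
state=s2 head=2 tape=y_[_]zzx   (s2,_)→(s2,x,→)
state=s2 head=3 tape=y_x[z]zx   (s2,z)→(s1,y,·)
state=s1 head=3 tape=y_x[y]zx   (s1,y)→(s2,_,→)
state=s2 head=4 tape=y_x_[z]x   (s2,z)→(s1,y,·)
state=s1 head=4 tape=y_x_[y]x   (s1,y)→(s2,_,→)
state=s2 head=5 tape=y_x__[x]   (s2,x)→(s2,y,←)
state=s2 head=4 tape=y_x_[_]y   (s2,_)→(s2,x,→)
state=s2 head=5 tape=y_x_x[y]
The non-blank tape span at halt is y_x_xy.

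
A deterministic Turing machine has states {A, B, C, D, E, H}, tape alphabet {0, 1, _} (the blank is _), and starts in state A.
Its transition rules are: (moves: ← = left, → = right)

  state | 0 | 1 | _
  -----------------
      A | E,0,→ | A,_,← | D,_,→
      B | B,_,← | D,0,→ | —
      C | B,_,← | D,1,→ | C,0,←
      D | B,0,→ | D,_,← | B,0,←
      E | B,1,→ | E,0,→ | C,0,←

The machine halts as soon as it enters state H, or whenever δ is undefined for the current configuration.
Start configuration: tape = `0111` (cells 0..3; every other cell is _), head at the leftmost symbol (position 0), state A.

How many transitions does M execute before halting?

A | _[0]111_   read 0 → write 0, move →, go to E
E | _0[1]11_   read 1 → write 0, move →, go to E
E | _00[1]1_   read 1 → write 0, move →, go to E
E | _000[1]_   read 1 → write 0, move →, go to E
E | _0000[_]   read _ → write 0, move ←, go to C
C | _000[0]0   read 0 → write _, move ←, go to B
B | _00[0]_0   read 0 → write _, move ←, go to B
B | _0[0]__0   read 0 → write _, move ←, go to B
B | _[0]___0   read 0 → write _, move ←, go to B
B | [_]____0
M halts after 9 transitions.

9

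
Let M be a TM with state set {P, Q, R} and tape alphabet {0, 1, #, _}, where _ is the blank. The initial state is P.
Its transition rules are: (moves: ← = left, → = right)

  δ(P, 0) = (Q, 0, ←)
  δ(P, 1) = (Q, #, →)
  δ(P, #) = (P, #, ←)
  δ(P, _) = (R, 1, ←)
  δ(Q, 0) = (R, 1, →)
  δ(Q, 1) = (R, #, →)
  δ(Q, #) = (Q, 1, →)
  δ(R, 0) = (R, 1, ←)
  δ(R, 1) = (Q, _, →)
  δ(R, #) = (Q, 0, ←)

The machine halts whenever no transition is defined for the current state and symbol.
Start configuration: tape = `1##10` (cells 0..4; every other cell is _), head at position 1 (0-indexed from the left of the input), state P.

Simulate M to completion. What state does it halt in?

Q

P | 1[#]#10_   read # → write #, move ←, go to P
P | [1]##10_   read 1 → write #, move →, go to Q
Q | #[#]#10_   read # → write 1, move →, go to Q
Q | #1[#]10_   read # → write 1, move →, go to Q
Q | #11[1]0_   read 1 → write #, move →, go to R
R | #11#[0]_   read 0 → write 1, move ←, go to R
R | #11[#]1_   read # → write 0, move ←, go to Q
Q | #1[1]01_   read 1 → write #, move →, go to R
R | #1#[0]1_   read 0 → write 1, move ←, go to R
R | #1[#]11_   read # → write 0, move ←, go to Q
Q | #[1]011_   read 1 → write #, move →, go to R
R | ##[0]11_   read 0 → write 1, move ←, go to R
R | #[#]111_   read # → write 0, move ←, go to Q
Q | [#]0111_   read # → write 1, move →, go to Q
Q | 1[0]111_   read 0 → write 1, move →, go to R
R | 11[1]11_   read 1 → write _, move →, go to Q
Q | 11_[1]1_   read 1 → write #, move →, go to R
R | 11_#[1]_   read 1 → write _, move →, go to Q
Q | 11_#_[_]
No transition is defined for (Q, _); M halts in state Q.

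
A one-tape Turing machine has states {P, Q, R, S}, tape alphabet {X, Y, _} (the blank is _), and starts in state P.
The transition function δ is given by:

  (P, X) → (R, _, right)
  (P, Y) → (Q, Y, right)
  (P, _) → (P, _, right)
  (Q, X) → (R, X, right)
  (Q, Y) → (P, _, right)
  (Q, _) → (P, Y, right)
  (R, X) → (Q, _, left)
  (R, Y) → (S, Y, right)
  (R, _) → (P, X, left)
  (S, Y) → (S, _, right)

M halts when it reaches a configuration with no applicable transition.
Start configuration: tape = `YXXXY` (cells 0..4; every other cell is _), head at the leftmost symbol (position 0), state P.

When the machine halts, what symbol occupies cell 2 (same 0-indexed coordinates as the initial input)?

_

state=P head=0 tape=[Y]XXXY_   (P,Y)→(Q,Y,right)
state=Q head=1 tape=Y[X]XXY_   (Q,X)→(R,X,right)
state=R head=2 tape=YX[X]XY_   (R,X)→(Q,_,left)
state=Q head=1 tape=Y[X]_XY_   (Q,X)→(R,X,right)
state=R head=2 tape=YX[_]XY_   (R,_)→(P,X,left)
state=P head=1 tape=Y[X]XXY_   (P,X)→(R,_,right)
state=R head=2 tape=Y_[X]XY_   (R,X)→(Q,_,left)
state=Q head=1 tape=Y[_]_XY_   (Q,_)→(P,Y,right)
state=P head=2 tape=YY[_]XY_   (P,_)→(P,_,right)
state=P head=3 tape=YY_[X]Y_   (P,X)→(R,_,right)
state=R head=4 tape=YY__[Y]_   (R,Y)→(S,Y,right)
state=S head=5 tape=YY__Y[_]
Cell 2 holds _ when M halts.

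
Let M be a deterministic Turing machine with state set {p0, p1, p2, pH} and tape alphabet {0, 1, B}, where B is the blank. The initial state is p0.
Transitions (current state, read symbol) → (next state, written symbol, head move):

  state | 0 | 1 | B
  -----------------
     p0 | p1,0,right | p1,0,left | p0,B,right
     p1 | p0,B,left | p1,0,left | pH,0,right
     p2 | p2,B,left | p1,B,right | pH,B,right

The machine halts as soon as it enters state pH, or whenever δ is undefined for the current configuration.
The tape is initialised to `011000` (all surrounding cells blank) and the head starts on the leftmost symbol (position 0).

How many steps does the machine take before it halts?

14

state=p0 head=0 tape=B[0]11000   (p0,0)→(p1,0,right)
state=p1 head=1 tape=B0[1]1000   (p1,1)→(p1,0,left)
state=p1 head=0 tape=B[0]01000   (p1,0)→(p0,B,left)
state=p0 head=-1 tape=[B]B01000   (p0,B)→(p0,B,right)
state=p0 head=0 tape=B[B]01000   (p0,B)→(p0,B,right)
state=p0 head=1 tape=BB[0]1000   (p0,0)→(p1,0,right)
state=p1 head=2 tape=BB0[1]000   (p1,1)→(p1,0,left)
state=p1 head=1 tape=BB[0]0000   (p1,0)→(p0,B,left)
state=p0 head=0 tape=B[B]B0000   (p0,B)→(p0,B,right)
state=p0 head=1 tape=BB[B]0000   (p0,B)→(p0,B,right)
state=p0 head=2 tape=BBB[0]000   (p0,0)→(p1,0,right)
state=p1 head=3 tape=BBB0[0]00   (p1,0)→(p0,B,left)
state=p0 head=2 tape=BBB[0]B00   (p0,0)→(p1,0,right)
state=p1 head=3 tape=BBB0[B]00   (p1,B)→(pH,0,right)
state=pH head=4 tape=BBB00[0]0
M halts after 14 transitions.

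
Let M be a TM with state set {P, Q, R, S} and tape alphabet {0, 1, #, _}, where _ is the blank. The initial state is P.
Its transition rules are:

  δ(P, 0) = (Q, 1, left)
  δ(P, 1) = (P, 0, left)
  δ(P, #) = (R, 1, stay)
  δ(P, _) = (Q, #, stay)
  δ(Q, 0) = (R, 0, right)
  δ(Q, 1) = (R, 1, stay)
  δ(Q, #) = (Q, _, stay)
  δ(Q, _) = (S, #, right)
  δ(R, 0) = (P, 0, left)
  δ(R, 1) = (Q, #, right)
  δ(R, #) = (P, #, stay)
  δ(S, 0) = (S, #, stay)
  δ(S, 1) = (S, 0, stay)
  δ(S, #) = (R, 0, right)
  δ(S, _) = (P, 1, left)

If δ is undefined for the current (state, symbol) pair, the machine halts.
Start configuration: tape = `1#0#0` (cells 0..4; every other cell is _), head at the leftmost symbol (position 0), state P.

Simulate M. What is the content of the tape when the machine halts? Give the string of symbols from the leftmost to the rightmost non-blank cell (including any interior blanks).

state=P head=0 tape=_[1]#0#0_   (P,1)→(P,0,left)
state=P head=-1 tape=[_]0#0#0_   (P,_)→(Q,#,stay)
state=Q head=-1 tape=[#]0#0#0_   (Q,#)→(Q,_,stay)
state=Q head=-1 tape=[_]0#0#0_   (Q,_)→(S,#,right)
state=S head=0 tape=#[0]#0#0_   (S,0)→(S,#,stay)
state=S head=0 tape=#[#]#0#0_   (S,#)→(R,0,right)
state=R head=1 tape=#0[#]0#0_   (R,#)→(P,#,stay)
state=P head=1 tape=#0[#]0#0_   (P,#)→(R,1,stay)
state=R head=1 tape=#0[1]0#0_   (R,1)→(Q,#,right)
state=Q head=2 tape=#0#[0]#0_   (Q,0)→(R,0,right)
state=R head=3 tape=#0#0[#]0_   (R,#)→(P,#,stay)
state=P head=3 tape=#0#0[#]0_   (P,#)→(R,1,stay)
state=R head=3 tape=#0#0[1]0_   (R,1)→(Q,#,right)
state=Q head=4 tape=#0#0#[0]_   (Q,0)→(R,0,right)
state=R head=5 tape=#0#0#0[_]
The non-blank tape span at halt is #0#0#0.

#0#0#0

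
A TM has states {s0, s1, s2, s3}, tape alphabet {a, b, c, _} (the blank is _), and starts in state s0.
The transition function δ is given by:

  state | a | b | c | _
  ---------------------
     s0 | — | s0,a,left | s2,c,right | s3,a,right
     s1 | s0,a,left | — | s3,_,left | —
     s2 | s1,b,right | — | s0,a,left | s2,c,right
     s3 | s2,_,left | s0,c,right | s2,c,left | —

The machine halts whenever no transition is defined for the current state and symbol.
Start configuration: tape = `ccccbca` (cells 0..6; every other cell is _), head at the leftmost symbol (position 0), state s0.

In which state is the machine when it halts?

s1

s0 | [c]cccbca_   read c → write c, move right, go to s2
s2 | c[c]ccbca_   read c → write a, move left, go to s0
s0 | [c]accbca_   read c → write c, move right, go to s2
s2 | c[a]ccbca_   read a → write b, move right, go to s1
s1 | cb[c]cbca_   read c → write _, move left, go to s3
s3 | c[b]_cbca_   read b → write c, move right, go to s0
s0 | cc[_]cbca_   read _ → write a, move right, go to s3
s3 | cca[c]bca_   read c → write c, move left, go to s2
s2 | cc[a]cbca_   read a → write b, move right, go to s1
s1 | ccb[c]bca_   read c → write _, move left, go to s3
s3 | cc[b]_bca_   read b → write c, move right, go to s0
s0 | ccc[_]bca_   read _ → write a, move right, go to s3
s3 | ccca[b]ca_   read b → write c, move right, go to s0
s0 | cccac[c]a_   read c → write c, move right, go to s2
s2 | cccacc[a]_   read a → write b, move right, go to s1
s1 | cccaccb[_]
No transition is defined for (s1, _); M halts in state s1.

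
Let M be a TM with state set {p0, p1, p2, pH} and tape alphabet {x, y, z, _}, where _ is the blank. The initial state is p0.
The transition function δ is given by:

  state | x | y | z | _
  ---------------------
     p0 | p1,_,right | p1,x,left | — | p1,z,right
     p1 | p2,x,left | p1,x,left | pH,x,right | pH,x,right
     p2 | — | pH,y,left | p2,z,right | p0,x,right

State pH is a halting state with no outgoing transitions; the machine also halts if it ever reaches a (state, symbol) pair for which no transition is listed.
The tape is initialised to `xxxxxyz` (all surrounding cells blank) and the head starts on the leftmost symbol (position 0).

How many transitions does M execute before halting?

p0 | [x]xxxxyz   read x → write _, move right, go to p1
p1 | _[x]xxxyz   read x → write x, move left, go to p2
p2 | [_]xxxxyz   read _ → write x, move right, go to p0
p0 | x[x]xxxyz   read x → write _, move right, go to p1
p1 | x_[x]xxyz   read x → write x, move left, go to p2
p2 | x[_]xxxyz   read _ → write x, move right, go to p0
p0 | xx[x]xxyz   read x → write _, move right, go to p1
p1 | xx_[x]xyz   read x → write x, move left, go to p2
p2 | xx[_]xxyz   read _ → write x, move right, go to p0
p0 | xxx[x]xyz   read x → write _, move right, go to p1
p1 | xxx_[x]yz   read x → write x, move left, go to p2
p2 | xxx[_]xyz   read _ → write x, move right, go to p0
p0 | xxxx[x]yz   read x → write _, move right, go to p1
p1 | xxxx_[y]z   read y → write x, move left, go to p1
p1 | xxxx[_]xz   read _ → write x, move right, go to pH
pH | xxxxx[x]z
M halts after 15 transitions.

15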